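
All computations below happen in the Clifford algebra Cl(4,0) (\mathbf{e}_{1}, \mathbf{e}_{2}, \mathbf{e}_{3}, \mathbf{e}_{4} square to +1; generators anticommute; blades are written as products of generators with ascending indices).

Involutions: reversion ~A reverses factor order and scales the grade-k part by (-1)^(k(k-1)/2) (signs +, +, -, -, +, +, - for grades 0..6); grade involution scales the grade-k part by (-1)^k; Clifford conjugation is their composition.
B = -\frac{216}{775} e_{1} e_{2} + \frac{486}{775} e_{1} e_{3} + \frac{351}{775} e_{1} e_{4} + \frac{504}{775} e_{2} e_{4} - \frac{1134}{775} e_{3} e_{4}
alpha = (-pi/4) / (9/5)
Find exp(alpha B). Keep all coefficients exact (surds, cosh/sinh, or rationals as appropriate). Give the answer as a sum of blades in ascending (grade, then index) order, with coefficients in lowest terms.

B^2 term by term: the squares give (-\frac{216}{775})^2*(e_{1} e_{2})^2 + (\frac{486}{775})^2*(e_{1} e_{3})^2 + (\frac{351}{775})^2*(e_{1} e_{4})^2 + (\frac{504}{775})^2*(e_{2} e_{4})^2 + (-\frac{1134}{775})^2*(e_{3} e_{4})^2 = \frac{46656}{600625}*(-1) + \frac{236196}{600625}*(-1) + \frac{123201}{600625}*(-1) + \frac{254016}{600625}*(-1) + \frac{1285956}{600625}*(-1) = -\frac{81}{25} (each basis 2-blade squares to minus the product of its generators' squares); cross terms between blades sharing an index anticommute and cancel; the commuting (index-disjoint) pairs give grade-4 terms 2*c*c'*(blade product), which cancel blade by blade — e_{1} e_{2} e_{3} e_{4}: \frac{489888}{600625} - \frac{489888}{600625} = 0 — confirming B is simple. So B^2 = -\frac{81}{25}.
B^2 = -\frac{81}{25} — since the square is negative, the closed form is circular: l = \frac{9}{5}, alpha*l = - \frac{\pi}{4}, so exp(alpha B) = cos(- \frac{\pi}{4}) + (sin(- \frac{\pi}{4})/(\frac{9}{5}))*B = \frac{\sqrt{2}}{2} + (- \frac{5 \sqrt{2}}{18})*B.
Answer: \frac{\sqrt{2}}{2} + \frac{12 \sqrt{2}}{155} e_{1} e_{2} - \frac{27 \sqrt{2}}{155} e_{1} e_{3} - \frac{39 \sqrt{2}}{310} e_{1} e_{4} - \frac{28 \sqrt{2}}{155} e_{2} e_{4} + \frac{63 \sqrt{2}}{155} e_{3} e_{4}


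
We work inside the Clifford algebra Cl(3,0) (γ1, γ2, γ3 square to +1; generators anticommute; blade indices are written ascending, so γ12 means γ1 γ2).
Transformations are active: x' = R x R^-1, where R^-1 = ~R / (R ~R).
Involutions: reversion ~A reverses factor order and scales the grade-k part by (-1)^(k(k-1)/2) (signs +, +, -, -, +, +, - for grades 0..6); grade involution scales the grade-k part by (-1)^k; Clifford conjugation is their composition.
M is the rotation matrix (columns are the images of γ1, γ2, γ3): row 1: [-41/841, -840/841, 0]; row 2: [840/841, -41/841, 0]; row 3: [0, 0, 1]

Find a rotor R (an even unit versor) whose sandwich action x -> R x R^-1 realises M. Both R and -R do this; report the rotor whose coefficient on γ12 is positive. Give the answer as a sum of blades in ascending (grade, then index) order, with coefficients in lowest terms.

Method: write R = a + b12*γ12 + b13*γ13 + b23*γ23 with a^2 + b12^2 + b13^2 + b23^2 = 1 (so R^-1 = ~R). Expanding the columns R e_j ~R gives tr M = 4a^2 - 1 and, from the antisymmetric part, M21 - M12 = -4a*b12, M13 - M31 = 4a*b13, M32 - M23 = -4a*b23.
Here tr M = 759/841, so a^2 = (1 + tr M)/4 = 400/841 and a = ±20/29. Taking a = 20/29: M21 - M12 = 1680/841, M13 - M31 = 0, M32 - M23 = 0, giving b12 = -21/29, b13 = 0, b23 = 0, i.e. R = 20/29 - 21/29*γ12.
Its γ12 coefficient is negative, so report the other preimage -R.
Answer: -20/29 + 21/29*γ12. Sheet selection: the two-to-one cover makes ±R indistinguishable at the matrix level (trace 759/841), so uniqueness comes from the required sign on γ12.


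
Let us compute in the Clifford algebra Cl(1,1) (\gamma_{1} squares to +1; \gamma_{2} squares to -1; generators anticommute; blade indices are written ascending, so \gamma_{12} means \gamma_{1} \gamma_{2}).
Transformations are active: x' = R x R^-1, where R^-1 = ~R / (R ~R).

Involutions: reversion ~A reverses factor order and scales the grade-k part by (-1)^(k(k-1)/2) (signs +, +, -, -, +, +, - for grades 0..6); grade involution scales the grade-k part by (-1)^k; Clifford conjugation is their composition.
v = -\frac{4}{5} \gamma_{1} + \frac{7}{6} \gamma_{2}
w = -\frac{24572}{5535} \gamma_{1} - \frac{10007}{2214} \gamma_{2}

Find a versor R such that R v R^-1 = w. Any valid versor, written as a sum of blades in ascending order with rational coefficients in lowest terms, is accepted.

A norm check does it: q(v) = q(w) = -\frac{649}{900}, hence R = v + w = -\frac{5800}{1107} \gamma_{1} - \frac{3712}{1107} \gamma_{2} realises the map — parallel part kept, (v - w)/2 negated, v carried to w.
Answer: -\frac{5800}{1107} \gamma_{1} - \frac{3712}{1107} \gamma_{2}


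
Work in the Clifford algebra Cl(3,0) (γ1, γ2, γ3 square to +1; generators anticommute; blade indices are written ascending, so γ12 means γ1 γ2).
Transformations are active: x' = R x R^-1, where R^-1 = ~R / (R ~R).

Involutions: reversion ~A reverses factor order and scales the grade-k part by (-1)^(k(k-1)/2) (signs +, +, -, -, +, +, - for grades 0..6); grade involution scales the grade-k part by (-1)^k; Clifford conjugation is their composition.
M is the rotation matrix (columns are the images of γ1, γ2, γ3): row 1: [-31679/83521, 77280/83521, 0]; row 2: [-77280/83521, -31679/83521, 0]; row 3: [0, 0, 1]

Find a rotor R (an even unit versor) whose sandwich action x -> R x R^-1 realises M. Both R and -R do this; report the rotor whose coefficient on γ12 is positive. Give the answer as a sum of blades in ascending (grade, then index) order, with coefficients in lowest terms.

Method: write R = a + b12*γ12 + b13*γ13 + b23*γ23 with a^2 + b12^2 + b13^2 + b23^2 = 1 (so R^-1 = ~R). Expanding the columns R e_j ~R gives tr M = 4a^2 - 1 and, from the antisymmetric part, M21 - M12 = -4a*b12, M13 - M31 = 4a*b13, M32 - M23 = -4a*b23.
Here tr M = 20163/83521, so a^2 = (1 + tr M)/4 = 25921/83521 and a = ±161/289. Taking a = 161/289: M21 - M12 = -154560/83521, M13 - M31 = 0, M32 - M23 = 0, giving b12 = 240/289, b13 = 0, b23 = 0, i.e. R = 161/289 + 240/289*γ12.
Its γ12 coefficient is already positive.
Answer: 161/289 + 240/289*γ12. Recall the cover is two-to-one: with M of trace 20163/83521, both preimages act alike, and the stated γ12 sign chooses the sheet.


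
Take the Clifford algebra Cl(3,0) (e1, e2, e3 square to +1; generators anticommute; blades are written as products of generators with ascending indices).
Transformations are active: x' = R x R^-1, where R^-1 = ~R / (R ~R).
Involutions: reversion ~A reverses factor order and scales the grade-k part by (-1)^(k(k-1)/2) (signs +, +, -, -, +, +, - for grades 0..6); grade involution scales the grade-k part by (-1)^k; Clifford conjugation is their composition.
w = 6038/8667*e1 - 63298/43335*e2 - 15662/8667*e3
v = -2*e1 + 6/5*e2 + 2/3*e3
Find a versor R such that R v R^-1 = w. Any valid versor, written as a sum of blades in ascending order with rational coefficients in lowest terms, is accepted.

Construction: equal norms (both 1324/225) license R = v + w = -11296/8667*e1 - 11296/43335*e2 - 9884/8667*e3 — nothing changes along that direction, while (v - w)/2 changes sign, so v maps onto w.
Answer: -11296/8667*e1 - 11296/43335*e2 - 9884/8667*e3


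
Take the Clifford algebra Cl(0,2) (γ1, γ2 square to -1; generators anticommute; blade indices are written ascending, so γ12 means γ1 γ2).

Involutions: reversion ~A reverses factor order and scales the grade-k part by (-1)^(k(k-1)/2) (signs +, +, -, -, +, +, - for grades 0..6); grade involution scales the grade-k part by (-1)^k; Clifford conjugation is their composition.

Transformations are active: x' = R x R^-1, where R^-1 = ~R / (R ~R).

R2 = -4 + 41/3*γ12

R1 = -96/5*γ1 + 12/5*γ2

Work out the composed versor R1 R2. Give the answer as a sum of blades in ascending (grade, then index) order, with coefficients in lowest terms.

Distribute over the terms of R1 (each basis-blade product reordered to ascending indices, repeated generators contracted through their squares):
(-96/5*γ1) R2 = 384/5*γ1 + 1312/5*γ2
(12/5*γ2) R2 = 164/5*γ1 - 48/5*γ2
Summing the partial products and collecting blades:
Answer: 548/5*γ1 + 1264/5*γ2


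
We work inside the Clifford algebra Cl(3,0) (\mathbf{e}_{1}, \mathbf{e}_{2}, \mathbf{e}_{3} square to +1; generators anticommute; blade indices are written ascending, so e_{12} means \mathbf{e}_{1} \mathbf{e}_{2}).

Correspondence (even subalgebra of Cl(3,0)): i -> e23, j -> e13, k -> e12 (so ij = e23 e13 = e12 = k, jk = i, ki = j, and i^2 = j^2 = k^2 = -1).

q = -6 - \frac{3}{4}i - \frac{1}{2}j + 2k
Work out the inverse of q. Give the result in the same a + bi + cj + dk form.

In blades: q = -6 + 2 e_{12} - \frac{1}{2} e_{13} - \frac{3}{4} e_{23}.
With qbar = -6 - 2 e_{12} + \frac{1}{2} e_{13} + \frac{3}{4} e_{23} (scalar fixed, mapped units negated), q qbar = \frac{653}{16} (the sum of squared coefficients), so q^-1 = qbar / (\frac{653}{16}) = -\frac{96}{653} - \frac{32}{653} e_{12} + \frac{8}{653} e_{13} + \frac{12}{653} e_{23}; translating back:
Answer: -\frac{96}{653} + \frac{12}{653}i + \frac{8}{653}j - \frac{32}{653}k


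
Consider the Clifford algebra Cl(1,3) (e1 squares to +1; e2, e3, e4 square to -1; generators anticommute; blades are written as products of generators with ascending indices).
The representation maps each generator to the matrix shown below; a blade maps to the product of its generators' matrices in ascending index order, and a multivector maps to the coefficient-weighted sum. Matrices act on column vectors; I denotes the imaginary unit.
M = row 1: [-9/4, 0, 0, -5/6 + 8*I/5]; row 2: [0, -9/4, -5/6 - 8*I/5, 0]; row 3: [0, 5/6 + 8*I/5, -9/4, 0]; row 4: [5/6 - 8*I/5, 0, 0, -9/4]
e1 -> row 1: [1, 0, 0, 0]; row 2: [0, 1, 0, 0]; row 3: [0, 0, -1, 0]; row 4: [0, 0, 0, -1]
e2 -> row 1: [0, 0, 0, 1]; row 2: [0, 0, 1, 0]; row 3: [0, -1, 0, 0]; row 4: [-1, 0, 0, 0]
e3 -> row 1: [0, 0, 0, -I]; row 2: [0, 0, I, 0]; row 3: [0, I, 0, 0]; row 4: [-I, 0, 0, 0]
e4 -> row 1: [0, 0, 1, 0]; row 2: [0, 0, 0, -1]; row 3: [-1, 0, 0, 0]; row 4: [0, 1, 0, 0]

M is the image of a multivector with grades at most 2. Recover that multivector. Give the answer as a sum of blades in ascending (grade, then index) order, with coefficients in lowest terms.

Method: the blade images are trace-orthogonal — tr(rho(e_A) rho(e_B)^-1) = 4 if A = B and 0 otherwise — and rho(e_A)^-1 = (e_A)^2 * rho(e_A) with (e_A)^2 = +1 or -1, so the coefficient of e_A in the preimage is (e_A)^2 * tr(M rho(e_A))/4.
Nonzero projections over blades of grade <= 2: 1: (1)^2 = +1, tr(M 1) = -9, coefficient -9/4; e2: (e2)^2 = -1, tr(M rho(e2)) = 10/3, coefficient -5/6; e1 e3: (e1 e3)^2 = +1, tr(M rho(e1 e3)) = -32/5, coefficient -8/5. Every other blade of grade <= 2 projects to 0.
Answer: -9/4 - 5/6*e2 - 8/5*e1 e3


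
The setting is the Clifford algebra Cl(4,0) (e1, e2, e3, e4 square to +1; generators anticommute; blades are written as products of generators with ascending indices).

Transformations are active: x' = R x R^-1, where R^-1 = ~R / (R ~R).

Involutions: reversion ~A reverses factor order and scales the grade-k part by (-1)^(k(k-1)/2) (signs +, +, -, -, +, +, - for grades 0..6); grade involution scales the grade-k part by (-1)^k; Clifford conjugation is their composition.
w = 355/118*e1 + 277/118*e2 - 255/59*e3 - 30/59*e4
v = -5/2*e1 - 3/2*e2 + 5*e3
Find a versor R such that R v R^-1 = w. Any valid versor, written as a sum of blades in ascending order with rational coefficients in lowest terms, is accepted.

Construction: equal norms (both 67/2) license R = v + w = 30/59*e1 + 50/59*e2 + 40/59*e3 - 30/59*e4 — nothing changes along that direction, while (v - w)/2 changes sign, so v maps onto w.
Answer: 30/59*e1 + 50/59*e2 + 40/59*e3 - 30/59*e4


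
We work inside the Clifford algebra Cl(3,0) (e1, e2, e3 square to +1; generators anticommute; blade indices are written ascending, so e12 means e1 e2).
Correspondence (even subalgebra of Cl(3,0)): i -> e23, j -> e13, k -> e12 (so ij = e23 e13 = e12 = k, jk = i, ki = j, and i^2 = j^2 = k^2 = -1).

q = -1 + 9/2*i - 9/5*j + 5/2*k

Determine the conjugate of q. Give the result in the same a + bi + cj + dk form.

In blades: q = -1 + 5/2*e12 - 9/5*e13 + 9/2*e23.
Quaternion conjugation is reversion on the even subalgebra: the scalar is fixed and every grade-2 blade flips sign, giving -1 - 5/2*e12 + 9/5*e13 - 9/2*e23; translating back:
Answer: -1 - 9/2*i + 9/5*j - 5/2*k


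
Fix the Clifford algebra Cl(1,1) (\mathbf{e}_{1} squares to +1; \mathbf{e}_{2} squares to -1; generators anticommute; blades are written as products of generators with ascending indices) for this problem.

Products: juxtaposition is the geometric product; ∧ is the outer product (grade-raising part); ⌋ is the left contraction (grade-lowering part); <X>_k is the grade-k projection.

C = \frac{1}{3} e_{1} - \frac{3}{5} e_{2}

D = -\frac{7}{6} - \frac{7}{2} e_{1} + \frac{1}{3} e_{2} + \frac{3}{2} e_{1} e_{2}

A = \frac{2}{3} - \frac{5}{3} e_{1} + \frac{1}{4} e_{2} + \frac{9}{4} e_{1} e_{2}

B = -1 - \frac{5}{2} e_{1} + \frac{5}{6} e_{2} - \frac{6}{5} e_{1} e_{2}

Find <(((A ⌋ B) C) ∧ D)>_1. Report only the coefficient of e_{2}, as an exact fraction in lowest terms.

step 1: \frac{71}{120} - \frac{59}{30} e_{1} + \frac{23}{9} e_{2} - \frac{4}{5} e_{1} e_{2}
step 2: \frac{79}{90} - \frac{509}{1800} e_{1} - \frac{53}{600} e_{2} + \frac{443}{1350} e_{1} e_{2}
step 3: -\frac{553}{540} - \frac{29617}{10800} e_{1} + \frac{4273}{10800} e_{2} + \frac{3437}{6480} e_{1} e_{2}
step 4: -\frac{29617}{10800} e_{1} + \frac{4273}{10800} e_{2}
Answer: \frac{4273}{10800}


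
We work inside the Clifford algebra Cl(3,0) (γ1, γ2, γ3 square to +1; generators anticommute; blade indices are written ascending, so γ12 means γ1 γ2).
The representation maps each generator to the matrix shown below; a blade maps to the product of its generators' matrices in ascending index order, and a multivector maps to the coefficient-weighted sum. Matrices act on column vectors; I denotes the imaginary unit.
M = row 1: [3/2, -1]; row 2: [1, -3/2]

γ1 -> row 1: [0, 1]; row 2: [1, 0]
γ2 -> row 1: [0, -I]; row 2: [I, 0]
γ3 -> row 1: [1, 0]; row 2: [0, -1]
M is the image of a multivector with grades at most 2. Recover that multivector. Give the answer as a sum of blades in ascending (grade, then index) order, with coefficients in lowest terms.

Method: 1, rho(γ1), rho(γ2), rho(γ3) form a trace-orthogonal basis of the 2x2 complex matrices (tr(X Y) = 2 if X = Y, else 0), so M = m0*1 + m1*rho(γ1) + m2*rho(γ2) + m3*rho(γ3) with m0 = tr(M)/2 = 0, m1 = tr(M rho(γ1))/2 = 0, m2 = tr(M rho(γ2))/2 = -I, m3 = tr(M rho(γ3))/2 = 3/2.
Multiplying table entries, the bivector images are rho(γ12) = I*rho(γ3), rho(γ13) = -I*rho(γ2), rho(γ23) = I*rho(γ1); with real blade coefficients the real parts of m0..m3 are the coefficients of 1, γ1, γ2, γ3 and the imaginary parts give the bivectors (γ23: Im m1, γ13: -Im m2, γ12: Im m3).
Answer: 3/2*γ3 + γ13


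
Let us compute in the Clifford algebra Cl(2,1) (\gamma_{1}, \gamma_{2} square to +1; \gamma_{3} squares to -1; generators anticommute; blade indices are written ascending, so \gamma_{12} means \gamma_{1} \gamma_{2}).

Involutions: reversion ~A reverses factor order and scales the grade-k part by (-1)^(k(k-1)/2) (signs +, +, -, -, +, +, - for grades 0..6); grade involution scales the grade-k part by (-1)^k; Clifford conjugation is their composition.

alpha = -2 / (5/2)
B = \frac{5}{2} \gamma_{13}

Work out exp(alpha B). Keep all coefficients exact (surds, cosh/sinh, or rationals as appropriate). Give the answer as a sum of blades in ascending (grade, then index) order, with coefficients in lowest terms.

B^2 = (\frac{5}{2})^2*(\gamma_{13})^2 = \frac{25}{4}*(+1) = \frac{25}{4} (a basis 2-blade squares to minus the product of its generators' squares).
B^2 = \frac{25}{4} — the positive square puts this in the hyperbolic regime; l = \frac{5}{2}, alpha*l = -2, so exp(alpha B) = cosh(-2) + (sinh(-2)/(\frac{5}{2}))*B = \cosh{\left(2 \right)} + (- \frac{2 \sinh{\left(2 \right)}}{5})*B.
Answer: \cosh{\left(2 \right)} - \sinh{\left(2 \right)} \gamma_{13}


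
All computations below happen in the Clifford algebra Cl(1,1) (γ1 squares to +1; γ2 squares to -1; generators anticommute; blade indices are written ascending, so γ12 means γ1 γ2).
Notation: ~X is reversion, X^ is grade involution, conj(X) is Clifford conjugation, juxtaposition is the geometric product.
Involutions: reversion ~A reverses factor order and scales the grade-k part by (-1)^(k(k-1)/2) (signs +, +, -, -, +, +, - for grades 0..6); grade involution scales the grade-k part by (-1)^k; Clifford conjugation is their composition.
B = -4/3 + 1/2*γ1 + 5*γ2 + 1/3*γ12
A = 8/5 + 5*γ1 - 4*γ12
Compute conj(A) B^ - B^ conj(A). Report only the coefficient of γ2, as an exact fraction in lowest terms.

first term: 17/10 + 388/15*γ1 - 23/3*γ2 + 101/5*γ12
second term: 17/10 - 212/15*γ1 - 25/3*γ2 - 149/5*γ12
Answer: 2/3


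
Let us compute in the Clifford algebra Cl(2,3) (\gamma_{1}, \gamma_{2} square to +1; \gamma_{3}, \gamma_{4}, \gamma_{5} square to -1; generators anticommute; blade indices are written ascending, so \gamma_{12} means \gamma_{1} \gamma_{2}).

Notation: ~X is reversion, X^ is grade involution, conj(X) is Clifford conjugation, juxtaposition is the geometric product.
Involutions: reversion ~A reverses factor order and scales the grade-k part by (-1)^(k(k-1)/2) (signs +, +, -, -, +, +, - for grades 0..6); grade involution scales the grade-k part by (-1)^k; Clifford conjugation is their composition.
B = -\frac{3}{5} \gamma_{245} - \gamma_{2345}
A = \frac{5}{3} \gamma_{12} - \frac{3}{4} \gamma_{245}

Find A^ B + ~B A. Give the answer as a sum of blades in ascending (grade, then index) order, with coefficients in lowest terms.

first term: \frac{9}{20} + \frac{3}{4} \gamma_{3} - \gamma_{145} - \frac{5}{3} \gamma_{1345}
second term: \frac{9}{20} + \frac{3}{4} \gamma_{3} - \gamma_{145} + \frac{5}{3} \gamma_{1345}
Answer: \frac{9}{10} + \frac{3}{2} \gamma_{3} - 2 \gamma_{145}


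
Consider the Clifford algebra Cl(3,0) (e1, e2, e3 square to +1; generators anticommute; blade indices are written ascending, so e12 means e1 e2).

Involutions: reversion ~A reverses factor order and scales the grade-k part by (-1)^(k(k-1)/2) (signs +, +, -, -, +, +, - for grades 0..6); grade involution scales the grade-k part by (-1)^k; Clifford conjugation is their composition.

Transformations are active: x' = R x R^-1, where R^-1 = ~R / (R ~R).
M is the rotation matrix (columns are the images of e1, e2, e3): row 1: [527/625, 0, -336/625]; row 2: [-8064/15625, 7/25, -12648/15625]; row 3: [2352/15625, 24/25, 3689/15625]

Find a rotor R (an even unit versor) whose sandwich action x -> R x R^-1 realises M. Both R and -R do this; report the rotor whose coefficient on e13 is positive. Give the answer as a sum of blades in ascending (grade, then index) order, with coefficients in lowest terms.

Method: write R = a + b12*e12 + b13*e13 + b23*e23 with a^2 + b12^2 + b13^2 + b23^2 = 1 (so R^-1 = ~R). Expanding the columns R e_j ~R gives tr M = 4a^2 - 1 and, from the antisymmetric part, M21 - M12 = -4a*b12, M13 - M31 = 4a*b13, M32 - M23 = -4a*b23.
Here tr M = 21239/15625, so a^2 = (1 + tr M)/4 = 9216/15625 and a = ±96/125. Taking a = 96/125: M21 - M12 = -8064/15625, M13 - M31 = -10752/15625, M32 - M23 = 27648/15625, giving b12 = 21/125, b13 = -28/125, b23 = -72/125, i.e. R = 96/125 + 21/125*e12 - 28/125*e13 - 72/125*e23.
Its e13 coefficient is negative, so report the other preimage -R.
Answer: -96/125 - 21/125*e12 + 28/125*e13 + 72/125*e23. Key observation: the double cover Spin(3) -> SO(3) sends R and -R to the same matrix (trace 21239/15625 here), so the stated sign of the e13 coefficient is what selects one sheet.


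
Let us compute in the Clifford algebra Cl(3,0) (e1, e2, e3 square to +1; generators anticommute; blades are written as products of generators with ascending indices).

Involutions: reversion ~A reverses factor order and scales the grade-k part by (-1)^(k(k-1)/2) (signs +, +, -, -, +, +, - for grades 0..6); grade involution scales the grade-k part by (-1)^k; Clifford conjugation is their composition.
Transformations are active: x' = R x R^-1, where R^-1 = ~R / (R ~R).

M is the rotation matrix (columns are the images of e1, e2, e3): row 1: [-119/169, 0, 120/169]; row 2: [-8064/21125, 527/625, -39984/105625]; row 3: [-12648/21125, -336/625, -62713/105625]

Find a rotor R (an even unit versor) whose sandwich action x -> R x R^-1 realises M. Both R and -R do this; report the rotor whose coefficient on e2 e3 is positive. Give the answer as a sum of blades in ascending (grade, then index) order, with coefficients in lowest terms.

Method: write R = a + b12*e1 e2 + b13*e1 e3 + b23*e2 e3 with a^2 + b12^2 + b13^2 + b23^2 = 1 (so R^-1 = ~R). Expanding the columns R e_j ~R gives tr M = 4a^2 - 1 and, from the antisymmetric part, M21 - M12 = -4a*b12, M13 - M31 = 4a*b13, M32 - M23 = -4a*b23.
Here tr M = -1921/4225, so a^2 = (1 + tr M)/4 = 576/4225 and a = ±24/65. Taking a = 24/65: M21 - M12 = -8064/21125, M13 - M31 = 27648/21125, M32 - M23 = -672/4225, giving b12 = 84/325, b13 = 288/325, b23 = 7/65, i.e. R = 24/65 + 84/325*e1 e2 + 288/325*e1 e3 + 7/65*e2 e3.
Its e2 e3 coefficient is already positive.
Answer: 24/65 + 84/325*e1 e2 + 288/325*e1 e3 + 7/65*e2 e3. Note: both R and -R realise this M (trace -1921/4225); the covering map identifies them, and the e2 e3-coefficient sign is the tie-breaker.


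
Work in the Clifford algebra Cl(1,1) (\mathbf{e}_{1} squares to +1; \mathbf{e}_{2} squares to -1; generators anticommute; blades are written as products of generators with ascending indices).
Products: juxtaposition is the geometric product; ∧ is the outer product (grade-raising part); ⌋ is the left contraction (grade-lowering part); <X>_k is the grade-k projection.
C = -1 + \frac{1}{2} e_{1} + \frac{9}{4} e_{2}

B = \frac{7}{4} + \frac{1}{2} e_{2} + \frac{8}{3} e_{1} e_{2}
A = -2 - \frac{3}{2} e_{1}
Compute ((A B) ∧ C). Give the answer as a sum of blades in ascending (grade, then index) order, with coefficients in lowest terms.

step 1: -\frac{7}{2} - \frac{21}{8} e_{1} - 5 e_{2} - \frac{73}{12} e_{1} e_{2}
step 2: \frac{7}{2} + \frac{7}{8} e_{1} - \frac{23}{8} e_{2} + \frac{257}{96} e_{1} e_{2}
Answer: \frac{7}{2} + \frac{7}{8} e_{1} - \frac{23}{8} e_{2} + \frac{257}{96} e_{1} e_{2}


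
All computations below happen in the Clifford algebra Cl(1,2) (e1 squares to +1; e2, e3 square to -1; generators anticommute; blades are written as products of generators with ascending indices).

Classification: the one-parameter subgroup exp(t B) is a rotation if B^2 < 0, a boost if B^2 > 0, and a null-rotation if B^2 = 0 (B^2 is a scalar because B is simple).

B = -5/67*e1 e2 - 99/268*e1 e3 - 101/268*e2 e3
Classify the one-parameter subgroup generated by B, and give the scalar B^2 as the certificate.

B^2 term by term: the squares give (-5/67)^2*(e1 e2)^2 + (-99/268)^2*(e1 e3)^2 + (-101/268)^2*(e2 e3)^2 = 25/4489*(+1) + 9801/71824*(+1) + 10201/71824*(-1) = 0 (each basis 2-blade squares to minus the product of its generators' squares); cross terms between blades sharing an index anticommute and cancel. So B^2 = 0.
Answer: null-rotation, certificate B^2 = 0. B^2 = 0 is basis-independent, so its sign is the whole story.


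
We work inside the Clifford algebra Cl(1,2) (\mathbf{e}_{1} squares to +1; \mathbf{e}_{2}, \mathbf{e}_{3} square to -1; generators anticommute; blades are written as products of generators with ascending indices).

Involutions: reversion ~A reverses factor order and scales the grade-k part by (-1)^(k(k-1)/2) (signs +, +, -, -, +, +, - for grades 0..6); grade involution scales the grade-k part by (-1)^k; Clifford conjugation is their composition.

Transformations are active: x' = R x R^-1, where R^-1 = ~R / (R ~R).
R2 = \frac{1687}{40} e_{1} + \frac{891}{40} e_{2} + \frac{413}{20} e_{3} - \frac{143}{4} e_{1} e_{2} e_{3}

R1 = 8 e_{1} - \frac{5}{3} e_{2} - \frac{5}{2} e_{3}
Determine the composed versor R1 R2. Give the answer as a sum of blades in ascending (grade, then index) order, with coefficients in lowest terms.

Distribute over the terms of R1 (each basis-blade product reordered to ascending indices, repeated generators contracted through their squares):
(8 e_{1}) R2 = \frac{1687}{5} + \frac{891}{5} e_{1} e_{2} + \frac{826}{5} e_{1} e_{3} - 286 e_{2} e_{3}
(-\frac{5}{3} e_{2}) R2 = \frac{297}{8} + \frac{1687}{24} e_{1} e_{2} + \frac{715}{12} e_{1} e_{3} - \frac{413}{12} e_{2} e_{3}
(-\frac{5}{2} e_{3}) R2 = \frac{413}{8} - \frac{715}{8} e_{1} e_{2} + \frac{1687}{16} e_{1} e_{3} + \frac{891}{16} e_{2} e_{3}
Summing the partial products and collecting blades:
Answer: \frac{8523}{20} + \frac{9547}{60} e_{1} e_{2} + \frac{79253}{240} e_{1} e_{3} - \frac{12707}{48} e_{2} e_{3}


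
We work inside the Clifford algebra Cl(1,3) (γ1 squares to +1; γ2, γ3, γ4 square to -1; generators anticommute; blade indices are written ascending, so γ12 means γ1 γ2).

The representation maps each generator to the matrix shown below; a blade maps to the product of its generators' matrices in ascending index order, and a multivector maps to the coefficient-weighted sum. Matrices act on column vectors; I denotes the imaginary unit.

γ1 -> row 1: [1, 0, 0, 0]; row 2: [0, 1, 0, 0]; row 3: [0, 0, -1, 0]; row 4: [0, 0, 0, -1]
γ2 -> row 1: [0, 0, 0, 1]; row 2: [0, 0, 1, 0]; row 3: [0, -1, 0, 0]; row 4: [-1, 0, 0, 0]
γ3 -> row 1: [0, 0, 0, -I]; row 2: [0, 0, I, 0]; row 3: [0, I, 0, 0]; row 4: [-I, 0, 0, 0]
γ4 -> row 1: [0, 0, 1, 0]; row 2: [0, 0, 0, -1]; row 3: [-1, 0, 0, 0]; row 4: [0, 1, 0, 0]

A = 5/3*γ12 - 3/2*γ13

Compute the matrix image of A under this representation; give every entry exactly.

Bivector images (products of the table entries): rho(γ12) = rho(γ1)rho(γ2) = row 1: [0, 0, 0, 1]; row 2: [0, 0, 1, 0]; row 3: [0, 1, 0, 0]; row 4: [1, 0, 0, 0]; rho(γ13) = rho(γ1)rho(γ3) = row 1: [0, 0, 0, -I]; row 2: [0, 0, I, 0]; row 3: [0, -I, 0, 0]; row 4: [I, 0, 0, 0].
M = (5/3)*rho(γ12) + (-3/2)*rho(γ13), summed entrywise:
Answer: row 1: [0, 0, 0, 5/3 + 3*I/2]; row 2: [0, 0, 5/3 - 3*I/2, 0]; row 3: [0, 5/3 + 3*I/2, 0, 0]; row 4: [5/3 - 3*I/2, 0, 0, 0]


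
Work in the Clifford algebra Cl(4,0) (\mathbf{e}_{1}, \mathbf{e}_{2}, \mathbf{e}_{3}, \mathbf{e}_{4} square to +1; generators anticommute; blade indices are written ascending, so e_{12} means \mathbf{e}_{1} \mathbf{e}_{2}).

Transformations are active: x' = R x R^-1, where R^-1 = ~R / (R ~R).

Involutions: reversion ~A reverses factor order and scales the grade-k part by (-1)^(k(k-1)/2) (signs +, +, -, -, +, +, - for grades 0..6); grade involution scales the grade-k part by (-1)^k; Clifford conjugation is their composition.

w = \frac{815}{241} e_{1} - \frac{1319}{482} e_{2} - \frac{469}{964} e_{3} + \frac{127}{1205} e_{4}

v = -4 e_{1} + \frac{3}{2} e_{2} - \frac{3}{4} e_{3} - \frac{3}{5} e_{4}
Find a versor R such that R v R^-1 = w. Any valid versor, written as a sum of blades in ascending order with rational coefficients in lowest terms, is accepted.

R = v + w = -\frac{149}{241} e_{1} - \frac{298}{241} e_{2} - \frac{298}{241} e_{3} - \frac{596}{1205} e_{4} works: the equal norms (\frac{7669}{400}) guarantee its sandwich swaps v into w.
Answer: -\frac{149}{241} e_{1} - \frac{298}{241} e_{2} - \frac{298}{241} e_{3} - \frac{596}{1205} e_{4}


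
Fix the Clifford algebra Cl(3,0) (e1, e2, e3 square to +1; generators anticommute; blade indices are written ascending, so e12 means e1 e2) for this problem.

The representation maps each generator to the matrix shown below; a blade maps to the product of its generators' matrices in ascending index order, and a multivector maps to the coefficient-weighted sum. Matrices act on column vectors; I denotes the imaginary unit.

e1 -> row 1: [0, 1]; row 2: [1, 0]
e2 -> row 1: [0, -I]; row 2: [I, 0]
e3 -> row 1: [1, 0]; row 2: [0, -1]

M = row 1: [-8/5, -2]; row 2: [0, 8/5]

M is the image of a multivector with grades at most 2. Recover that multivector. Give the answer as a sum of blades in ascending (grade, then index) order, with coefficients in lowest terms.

Method: 1, rho(e1), rho(e2), rho(e3) form a trace-orthogonal basis of the 2x2 complex matrices (tr(X Y) = 2 if X = Y, else 0), so M = m0*1 + m1*rho(e1) + m2*rho(e2) + m3*rho(e3) with m0 = tr(M)/2 = 0, m1 = tr(M rho(e1))/2 = -1, m2 = tr(M rho(e2))/2 = -I, m3 = tr(M rho(e3))/2 = -8/5.
Multiplying table entries, the bivector images are rho(e12) = I*rho(e3), rho(e13) = -I*rho(e2), rho(e23) = I*rho(e1); with real blade coefficients the real parts of m0..m3 are the coefficients of 1, e1, e2, e3 and the imaginary parts give the bivectors (e23: Im m1, e13: -Im m2, e12: Im m3).
Answer: -e1 - 8/5*e3 + e13


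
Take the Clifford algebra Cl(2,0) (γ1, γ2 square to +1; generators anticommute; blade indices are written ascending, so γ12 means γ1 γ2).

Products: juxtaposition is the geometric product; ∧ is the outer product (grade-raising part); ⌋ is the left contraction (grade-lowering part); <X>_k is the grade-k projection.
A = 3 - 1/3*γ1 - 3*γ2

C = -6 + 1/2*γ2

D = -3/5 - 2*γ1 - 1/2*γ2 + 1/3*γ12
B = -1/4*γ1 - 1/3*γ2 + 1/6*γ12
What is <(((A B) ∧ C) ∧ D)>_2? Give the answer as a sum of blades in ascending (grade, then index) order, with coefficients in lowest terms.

step 1: 13/12 - 1/4*γ1 - 19/18*γ2 - 5/36*γ12
step 2: -13/2 + 3/2*γ1 + 55/8*γ2 + 17/24*γ12
step 3: 39/10 + 121/10*γ1 - 7/8*γ2 + 1249/120*γ12
step 4: 1249/120*γ12
Answer: 1249/120*γ12


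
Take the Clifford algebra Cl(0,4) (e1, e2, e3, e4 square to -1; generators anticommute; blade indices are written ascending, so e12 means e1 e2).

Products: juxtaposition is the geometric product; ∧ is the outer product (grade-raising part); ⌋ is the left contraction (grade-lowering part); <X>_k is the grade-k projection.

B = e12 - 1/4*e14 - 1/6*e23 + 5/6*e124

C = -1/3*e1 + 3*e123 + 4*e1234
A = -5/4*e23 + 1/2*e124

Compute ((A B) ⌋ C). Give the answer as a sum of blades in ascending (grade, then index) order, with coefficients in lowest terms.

step 1: 5/24 - 1/8*e2 - 1/2*e4 - 5/4*e13 - 23/24*e134 + 5/16*e1234
step 2: 5/4 - 5/72*e1 - 91/12*e2 - 3/8*e13 - 5*e24 - 11/8*e123 - 1/2*e134 + 5/6*e1234
Answer: 5/4 - 5/72*e1 - 91/12*e2 - 3/8*e13 - 5*e24 - 11/8*e123 - 1/2*e134 + 5/6*e1234


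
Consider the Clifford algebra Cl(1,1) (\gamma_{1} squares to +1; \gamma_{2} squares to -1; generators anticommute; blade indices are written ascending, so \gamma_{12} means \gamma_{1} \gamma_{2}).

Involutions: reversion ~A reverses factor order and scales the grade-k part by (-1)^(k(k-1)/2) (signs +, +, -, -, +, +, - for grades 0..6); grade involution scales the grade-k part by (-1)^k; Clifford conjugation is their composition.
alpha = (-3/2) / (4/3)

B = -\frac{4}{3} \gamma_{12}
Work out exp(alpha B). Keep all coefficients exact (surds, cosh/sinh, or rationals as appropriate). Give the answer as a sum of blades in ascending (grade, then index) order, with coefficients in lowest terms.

B^2 = (-\frac{4}{3})^2*(\gamma_{12})^2 = \frac{16}{9}*(+1) = \frac{16}{9} (a basis 2-blade squares to minus the product of its generators' squares).
B^2 = \frac{16}{9} — a positive square means the series sums to a boost: l = \frac{4}{3}, alpha*l = - \frac{3}{2}, so exp(alpha B) = cosh(- \frac{3}{2}) + (sinh(- \frac{3}{2})/(\frac{4}{3}))*B = \cosh{\left(\frac{3}{2} \right)} + (- \frac{3 \sinh{\left(\frac{3}{2} \right)}}{4})*B.
Answer: \cosh{\left(\frac{3}{2} \right)} + \sinh{\left(\frac{3}{2} \right)} \gamma_{12}


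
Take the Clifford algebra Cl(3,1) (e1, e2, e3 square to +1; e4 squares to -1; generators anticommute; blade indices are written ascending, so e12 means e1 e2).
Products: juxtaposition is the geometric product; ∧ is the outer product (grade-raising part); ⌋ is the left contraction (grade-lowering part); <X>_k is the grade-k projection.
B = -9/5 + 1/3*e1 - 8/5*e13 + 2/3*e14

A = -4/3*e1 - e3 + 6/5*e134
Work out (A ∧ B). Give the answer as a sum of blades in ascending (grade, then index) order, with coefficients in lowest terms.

step 1: 12/5*e1 + 9/5*e3 + 1/3*e13 - 112/75*e134
Answer: 12/5*e1 + 9/5*e3 + 1/3*e13 - 112/75*e134


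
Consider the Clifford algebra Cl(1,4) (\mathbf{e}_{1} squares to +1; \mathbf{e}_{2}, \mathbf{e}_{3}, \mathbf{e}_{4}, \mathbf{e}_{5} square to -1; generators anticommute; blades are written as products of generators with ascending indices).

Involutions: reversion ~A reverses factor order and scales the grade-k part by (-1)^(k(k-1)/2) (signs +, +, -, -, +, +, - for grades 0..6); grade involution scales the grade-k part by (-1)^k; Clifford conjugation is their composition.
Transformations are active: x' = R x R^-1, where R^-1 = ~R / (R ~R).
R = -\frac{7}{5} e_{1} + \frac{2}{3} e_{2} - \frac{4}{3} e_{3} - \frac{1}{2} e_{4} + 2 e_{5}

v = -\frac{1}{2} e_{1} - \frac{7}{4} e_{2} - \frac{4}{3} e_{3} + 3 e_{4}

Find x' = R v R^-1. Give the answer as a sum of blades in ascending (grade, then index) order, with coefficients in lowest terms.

~R = -\frac{7}{5} e_{1} + \frac{2}{3} e_{2} - \frac{4}{3} e_{3} - \frac{1}{2} e_{4} + 2 e_{5}, and R ~R = -\frac{4061}{900}, so R^-1 = ~R / (-\frac{4061}{900}).
R v = \frac{143}{90} + \frac{167}{60} e_{1} e_{2} + \frac{6}{5} e_{1} e_{3} - \frac{89}{20} e_{1} e_{4} + e_{1} e_{5} - \frac{29}{9} e_{2} e_{3} + \frac{9}{8} e_{2} e_{4} + \frac{7}{2} e_{2} e_{5} - \frac{14}{3} e_{3} e_{4} + \frac{8}{3} e_{3} e_{5} - 6 e_{4} e_{5}
Answer: \frac{12069}{8122} e_{1} + \frac{62401}{48732} e_{2} + \frac{9228}{4061} e_{3} - \frac{10753}{4061} e_{4} - \frac{5720}{4061} e_{5}


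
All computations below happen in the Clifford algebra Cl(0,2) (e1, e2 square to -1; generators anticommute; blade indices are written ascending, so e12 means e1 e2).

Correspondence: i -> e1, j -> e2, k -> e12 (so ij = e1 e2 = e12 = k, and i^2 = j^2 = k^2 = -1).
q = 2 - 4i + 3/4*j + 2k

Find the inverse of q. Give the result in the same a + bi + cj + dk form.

In blades: q = 2 - 4*e1 + 3/4*e2 + 2*e12.
With qbar = 2 + 4*e1 - 3/4*e2 - 2*e12 (scalar fixed, mapped units negated), q qbar = 393/16 (the sum of squared coefficients), so q^-1 = qbar / (393/16) = 32/393 + 64/393*e1 - 4/131*e2 - 32/393*e12; translating back:
Answer: 32/393 + 64/393*i - 4/131*j - 32/393*k


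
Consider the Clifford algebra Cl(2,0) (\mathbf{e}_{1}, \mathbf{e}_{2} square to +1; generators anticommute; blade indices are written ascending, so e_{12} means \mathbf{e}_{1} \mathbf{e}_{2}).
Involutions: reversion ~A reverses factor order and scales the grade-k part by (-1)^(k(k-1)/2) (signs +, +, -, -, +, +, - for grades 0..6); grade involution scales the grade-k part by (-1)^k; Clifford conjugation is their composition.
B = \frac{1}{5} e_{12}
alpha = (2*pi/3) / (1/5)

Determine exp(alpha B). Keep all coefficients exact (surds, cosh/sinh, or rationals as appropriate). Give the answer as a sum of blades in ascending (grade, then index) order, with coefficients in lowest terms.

B^2 = (\frac{1}{5})^2*(e_{12})^2 = \frac{1}{25}*(-1) = -\frac{1}{25} (a basis 2-blade squares to minus the product of its generators' squares).
B^2 = -\frac{1}{25} — circular case — the even/odd split gives cos and sin: l = \frac{1}{5}, alpha*l = \frac{2 \pi}{3}, so exp(alpha B) = cos(\frac{2 \pi}{3}) + (sin(\frac{2 \pi}{3})/(\frac{1}{5}))*B = - \frac{1}{2} + (\frac{5 \sqrt{3}}{2})*B.
Answer: - \frac{1}{2} + \frac{\sqrt{3}}{2} e_{12}


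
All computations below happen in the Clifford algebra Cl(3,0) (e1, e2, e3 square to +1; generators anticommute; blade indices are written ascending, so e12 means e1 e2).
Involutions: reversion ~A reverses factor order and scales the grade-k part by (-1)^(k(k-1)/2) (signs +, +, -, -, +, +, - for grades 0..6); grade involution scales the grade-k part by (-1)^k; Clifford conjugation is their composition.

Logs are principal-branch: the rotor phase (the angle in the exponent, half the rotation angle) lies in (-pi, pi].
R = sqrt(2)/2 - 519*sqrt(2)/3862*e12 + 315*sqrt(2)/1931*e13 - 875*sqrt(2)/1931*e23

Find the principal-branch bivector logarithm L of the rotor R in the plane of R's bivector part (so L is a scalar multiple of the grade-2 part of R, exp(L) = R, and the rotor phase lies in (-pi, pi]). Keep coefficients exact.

The scalar part of R is sqrt(2)/2, which fixes the principal-branch rotor phase; the unit plane is then the bivector part divided by the sine of that phase, and L is that plane scaled by the phase.
Concretely: cos(phase) = sqrt(2)/2 gives phase = ±pi/4, and since phase/sin(phase) is even the sign is immaterial: L = (phase/sin(phase)) * <R>_2 = (sqrt(2)*pi/4) * <R>_2.
Answer: -519*pi/7724*e12 + 315*pi/3862*e13 - 875*pi/3862*e23


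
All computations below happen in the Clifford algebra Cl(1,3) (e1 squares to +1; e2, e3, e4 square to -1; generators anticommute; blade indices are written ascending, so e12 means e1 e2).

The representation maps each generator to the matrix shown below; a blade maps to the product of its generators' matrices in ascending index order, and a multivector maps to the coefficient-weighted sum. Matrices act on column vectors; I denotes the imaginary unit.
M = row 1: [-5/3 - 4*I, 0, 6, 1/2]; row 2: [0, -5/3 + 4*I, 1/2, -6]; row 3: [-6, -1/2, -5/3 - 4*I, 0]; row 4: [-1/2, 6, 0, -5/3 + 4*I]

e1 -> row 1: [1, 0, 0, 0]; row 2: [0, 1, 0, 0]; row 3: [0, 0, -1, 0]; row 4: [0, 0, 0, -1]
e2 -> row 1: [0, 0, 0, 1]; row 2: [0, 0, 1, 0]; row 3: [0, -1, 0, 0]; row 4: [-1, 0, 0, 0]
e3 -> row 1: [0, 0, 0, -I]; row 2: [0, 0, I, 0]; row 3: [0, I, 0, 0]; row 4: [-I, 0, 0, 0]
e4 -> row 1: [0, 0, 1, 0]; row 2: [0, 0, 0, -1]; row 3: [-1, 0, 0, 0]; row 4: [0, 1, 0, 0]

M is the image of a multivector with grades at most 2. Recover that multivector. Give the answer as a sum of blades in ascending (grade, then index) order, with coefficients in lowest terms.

Method: the blade images are trace-orthogonal — tr(rho(e_A) rho(e_B)^-1) = 4 if A = B and 0 otherwise — and rho(e_A)^-1 = (e_A)^2 * rho(e_A) with (e_A)^2 = +1 or -1, so the coefficient of e_A in the preimage is (e_A)^2 * tr(M rho(e_A))/4.
Nonzero projections over blades of grade <= 2: 1: (1)^2 = +1, tr(M 1) = -20/3, coefficient -5/3; e2: (e2)^2 = -1, tr(M rho(e2)) = -2, coefficient 1/2; e4: (e4)^2 = -1, tr(M rho(e4)) = -24, coefficient 6; e23: (e23)^2 = -1, tr(M rho(e23)) = -16, coefficient 4. Every other blade of grade <= 2 projects to 0.
Answer: -5/3 + 1/2*e2 + 6*e4 + 4*e23


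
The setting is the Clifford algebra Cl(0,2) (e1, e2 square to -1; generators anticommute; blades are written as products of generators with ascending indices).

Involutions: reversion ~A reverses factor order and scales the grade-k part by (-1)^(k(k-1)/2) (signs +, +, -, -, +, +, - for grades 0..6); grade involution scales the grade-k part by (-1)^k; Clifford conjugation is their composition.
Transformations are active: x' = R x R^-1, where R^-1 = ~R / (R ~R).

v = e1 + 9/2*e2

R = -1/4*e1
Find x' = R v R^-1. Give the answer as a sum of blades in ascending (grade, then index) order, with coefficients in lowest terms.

~R = -1/4*e1, and R ~R = -1/16, so R^-1 = ~R / (-1/16).
R v = 1/4 - 9/8*e1 e2
Answer: e1 - 9/2*e2


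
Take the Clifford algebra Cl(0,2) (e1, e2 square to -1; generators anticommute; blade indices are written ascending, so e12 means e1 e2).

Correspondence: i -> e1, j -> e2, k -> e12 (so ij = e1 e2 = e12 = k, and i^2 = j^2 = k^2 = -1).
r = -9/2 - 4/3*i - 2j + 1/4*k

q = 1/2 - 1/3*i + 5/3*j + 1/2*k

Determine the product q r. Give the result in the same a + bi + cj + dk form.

In blades: q = 1/2 - 1/3*e1 + 5/3*e2 + 1/2*e12, r = -9/2 - 4/3*e1 - 2*e2 + 1/4*e12.
Distribute q over r term by term (generator squares from the signature, products reordered to ascending indices): (1/2)*r = -9/4 - 2/3*e1 - e2 + 1/8*e12; (-1/3*e1)*r = -4/9 + 3/2*e1 + 1/12*e2 + 2/3*e12; (5/3*e2)*r = 10/3 + 5/12*e1 - 15/2*e2 + 20/9*e12; (1/2*e12)*r = -1/8 + e1 - 2/3*e2 - 9/4*e12.
Sum: 37/72 + 9/4*e1 - 109/12*e2 + 55/72*e12; translating back through the correspondence:
Answer: 37/72 + 9/4*i - 109/12*j + 55/72*k


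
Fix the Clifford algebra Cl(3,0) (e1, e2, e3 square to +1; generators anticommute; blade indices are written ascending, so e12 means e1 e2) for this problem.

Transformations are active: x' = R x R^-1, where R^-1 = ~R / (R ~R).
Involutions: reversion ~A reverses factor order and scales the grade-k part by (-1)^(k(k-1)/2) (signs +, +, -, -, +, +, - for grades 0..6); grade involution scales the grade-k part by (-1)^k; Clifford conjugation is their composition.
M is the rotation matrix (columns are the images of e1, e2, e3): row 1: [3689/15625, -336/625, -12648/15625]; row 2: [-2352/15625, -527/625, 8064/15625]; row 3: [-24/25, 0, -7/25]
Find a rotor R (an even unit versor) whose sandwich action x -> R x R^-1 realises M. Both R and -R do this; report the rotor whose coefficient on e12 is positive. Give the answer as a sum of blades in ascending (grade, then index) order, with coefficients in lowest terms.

Method: write R = a + b12*e12 + b13*e13 + b23*e23 with a^2 + b12^2 + b13^2 + b23^2 = 1 (so R^-1 = ~R). Expanding the columns R e_j ~R gives tr M = 4a^2 - 1 and, from the antisymmetric part, M21 - M12 = -4a*b12, M13 - M31 = 4a*b13, M32 - M23 = -4a*b23.
Here tr M = -13861/15625, so a^2 = (1 + tr M)/4 = 441/15625 and a = ±21/125. Taking a = 21/125: M21 - M12 = 6048/15625, M13 - M31 = 2352/15625, M32 - M23 = -8064/15625, giving b12 = -72/125, b13 = 28/125, b23 = 96/125, i.e. R = 21/125 - 72/125*e12 + 28/125*e13 + 96/125*e23.
Its e12 coefficient is negative, so report the other preimage -R.
Answer: -21/125 + 72/125*e12 - 28/125*e13 - 96/125*e23. Key observation: the double cover Spin(3) -> SO(3) sends R and -R to the same matrix (trace -13861/15625 here), so the stated sign of the e12 coefficient is what selects one sheet.
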